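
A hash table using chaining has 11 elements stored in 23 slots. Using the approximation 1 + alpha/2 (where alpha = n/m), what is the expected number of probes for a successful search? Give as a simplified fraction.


Load factor alpha = n/m = 11/23
Expected probes = 1 + alpha/2 = 1 + 11/(2*23)
= 1 + 11/46
= 46/46 + 11/46
= 57/46


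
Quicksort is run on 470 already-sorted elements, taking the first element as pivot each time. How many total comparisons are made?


Sum of comparisons per partition:
469 + 468 + ... + 1 + 0
= 470 * (470 - 1) / 2
= 470 * 469 / 2
= 110215


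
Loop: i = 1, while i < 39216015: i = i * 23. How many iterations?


i multiplies by 23 each step:
i = 1 -> 23 -> 529 -> 12167 -> 279841 -> 6436343 -> 148035889 (stop)
Iterations = ceil(log_23(39216015)) = 6


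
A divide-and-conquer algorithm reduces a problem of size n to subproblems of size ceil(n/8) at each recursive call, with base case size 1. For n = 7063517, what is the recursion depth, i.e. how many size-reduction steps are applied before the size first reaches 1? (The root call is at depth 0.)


Each step divides the size by 8 (rounding up); after k steps the size is ceil(n/8^k), which equals 1 exactly when 8^k >= n.
So the depth is the smallest k with 8^k >= 7063517, i.e. ceil(log_8(7063517)).
8^7 = 2097152 < 7063517 <= 16777216 = 8^8
Recursion depth = 8


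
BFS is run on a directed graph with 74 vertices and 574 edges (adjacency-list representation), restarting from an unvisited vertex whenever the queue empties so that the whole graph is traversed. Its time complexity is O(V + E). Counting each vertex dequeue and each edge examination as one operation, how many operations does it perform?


A full BFS traversal dequeues each vertex exactly once and examines each directed edge exactly once.
V = 74 (vertex processing cost)
E = 574 (edge examination cost)
Total operations proportional to V + E = 74 + 574 = 648


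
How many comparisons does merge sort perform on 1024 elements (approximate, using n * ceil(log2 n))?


Recursion depth: ceil(log2(1024)) = 10
Each recursion level merges n = 1024 elements
Total = 1024 * 10 = 10240


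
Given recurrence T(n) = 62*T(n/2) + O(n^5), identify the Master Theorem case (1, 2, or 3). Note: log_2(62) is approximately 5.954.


Master Theorem parameters: a=62, b=2, c=5
log_b(a) = 5.954
Compare b^c with a: 2^5 = 32 < 62, so c < log_b(a).
Comparing c=5 vs log_b(a)=5.954:
5 < 5.954 => Case 1
Result: T(n) = O(n^(log_2 62)) ~ O(n^5.954)
Master Theorem case = 1


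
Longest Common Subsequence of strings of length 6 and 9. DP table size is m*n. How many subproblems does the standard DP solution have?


DP table indexed by positions in both strings.
First string: 6 positions
Second string: 9 positions
Total = 6 * 9 = 54


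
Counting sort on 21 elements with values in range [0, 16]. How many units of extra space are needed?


Output array size: 21 (to store sorted result)
Count array size: 17 (one slot per possible value, range 0 to 16)
Total extra space = 21 + 17 = 38


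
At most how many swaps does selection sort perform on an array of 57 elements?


Each of the 56 passes places one element in its final position.
Pass 1: swap minimum into position 0
Pass 2: swap minimum of remaining into position 1
...
Pass 56: last two elements, one swap
Maximum swaps = 57 - 1 = 56


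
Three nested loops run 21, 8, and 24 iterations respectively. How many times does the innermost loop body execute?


Loop 1 (outermost): 21 iterations
Loop 2 (middle): 8 iterations per outer
Loop 3 (innermost): 24 iterations per middle
Total = 21 * 8 * 24 = 4032


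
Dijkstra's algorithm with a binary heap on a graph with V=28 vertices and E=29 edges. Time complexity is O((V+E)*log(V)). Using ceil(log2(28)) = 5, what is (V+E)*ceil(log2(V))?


Dijkstra with a binary heap: each vertex is extracted once, each edge may relax once.
Each heap operation costs O(log V).
V + E = 28 + 29 = 57
ceil(log2(28)) = 5 (since 2^4 = 16 < 28 <= 32 = 2^5)
Total heap work = (V+E) * ceil(log2(V)) = 57 * 5 = 285


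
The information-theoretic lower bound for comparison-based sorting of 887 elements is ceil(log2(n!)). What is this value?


A binary decision tree of height h has at most 2^h leaves and needs at least n! of them, so h >= ceil(log2(n!)).
887! is far too large to multiply out, so use Stirling's series:
  ln(n!) ~ n ln n - n + (1/2) ln(2 pi n) + 1/(12n)  (error below 1/(360 n^3), negligible here)
  ln(887) = 6.7878450
  n ln n = 887 * 6.7878450 = 6020.8185
  (1/2) ln(2 pi * 887) = (1/2) ln(5573.1854) = 4.3129
  1/(12*887) = 0.0001
  ln(887!) ~ 6020.8185 - 887 + 4.3129 + 0.0001 = 5138.1315
Convert to base 2: log2(887!) = 5138.1315 / ln 2 = 5138.1315 / 0.69314718 = 7412.7568
ceil(7412.7568) = 7413


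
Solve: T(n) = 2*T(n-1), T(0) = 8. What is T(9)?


Unrolling:
T(9) = 2*T(8) = 2^2*T(7) = ... = 2^9*T(0)
= 2^9 * 8
= 512 * 8 = 4096


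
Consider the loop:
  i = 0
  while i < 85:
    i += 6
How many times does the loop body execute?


Starting at i = 0, each iteration adds 6.
Iterations until i >= 85:
  Iteration 1: i = 0 -> i = 6
  Iteration 2: i = 6 -> i = 12
  Iteration 3: i = 12 -> i = 18
  Iteration 4: i = 18 -> i = 24
  Iteration 5: i = 24 -> i = 30
  Iteration 6: i = 30 -> i = 36
  Iteration 7: i = 36 -> i = 42
  Iteration 8: i = 42 -> i = 48
  ... continuing ...
Total iterations = ceil(85/6) = 15


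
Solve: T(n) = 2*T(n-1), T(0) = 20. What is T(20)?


Unrolling:
T(20) = 2*T(19) = 2^2*T(18) = ... = 2^20*T(0)
= 2^20 * 20
= 1048576 * 20 = 20971520


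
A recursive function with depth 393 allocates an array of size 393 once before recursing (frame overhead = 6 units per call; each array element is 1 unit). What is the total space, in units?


Array allocation: 393 units (allocated once)
Stack frames: 393 deep * 6 per frame = 2358 units
Total = 393 + 2358 = 2751


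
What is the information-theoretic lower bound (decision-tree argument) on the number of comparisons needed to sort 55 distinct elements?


A binary decision tree of height h has at most 2^h leaves and needs at least n! of them, so h >= ceil(log2(n!)).
55! is far too large to multiply out, so use Stirling's series:
  ln(n!) ~ n ln n - n + (1/2) ln(2 pi n) + 1/(12n)  (error below 1/(360 n^3), negligible here)
  ln(55) = 4.0073332
  n ln n = 55 * 4.0073332 = 220.4033
  (1/2) ln(2 pi * 55) = (1/2) ln(345.5752) = 2.9226
  1/(12*55) = 0.0015
  ln(55!) ~ 220.4033 - 55 + 2.9226 + 0.0015 = 168.3274
Convert to base 2: log2(55!) = 168.3274 / ln 2 = 168.3274 / 0.69314718 = 242.8451
ceil(242.8451) = 243


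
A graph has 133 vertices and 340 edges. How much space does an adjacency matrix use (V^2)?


Adjacency matrix: V x V grid of entries
Space = V^2 = 133^2 = 133 * 133 = 17689


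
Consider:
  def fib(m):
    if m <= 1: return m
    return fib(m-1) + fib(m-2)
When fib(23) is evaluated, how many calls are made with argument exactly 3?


Let N(m) = number of times fib(m) is called while evaluating fib(23).
N(23) = 1 (the initial call).
N(22) = 1 (only fib(23) calls it).
For 1 <= m <= 21: fib(m) is called by fib(m+1) and fib(m+2), so
  N(m) = N(m+1) + N(m+2).
fib(0) is called only by fib(2), so N(0) = N(2).
Walk down from m=23:
  N(23)=1, N(22)=1, N(21)=2, N(20)=3, N(19)=5, N(18)=8, N(17)=13, N(16)=21, N(15)=34, N(14)=55, N(13)=89, N(12)=144, N(11)=233, N(10)=377, N(9)=610, N(8)=987, N(7)=1597, N(6)=2584, N(5)=4181, N(4)=6765, N(3)=10946
N(3) = 10946


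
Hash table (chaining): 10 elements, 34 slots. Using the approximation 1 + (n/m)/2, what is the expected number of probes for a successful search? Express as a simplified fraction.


Computing expected probes:
alpha = 10/34
= 1 + alpha/2
= 1 + 10/(2*34)
= (2*34 + 10) / (2*34)
= 78/68 = 39/34


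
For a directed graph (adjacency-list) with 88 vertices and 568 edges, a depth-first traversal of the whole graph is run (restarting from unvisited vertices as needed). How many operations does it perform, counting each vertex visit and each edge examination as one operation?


A full DFS traversal visits each vertex once and examines each edge once.
V = 88
E = 568
Sum = 88 + 568 = 656


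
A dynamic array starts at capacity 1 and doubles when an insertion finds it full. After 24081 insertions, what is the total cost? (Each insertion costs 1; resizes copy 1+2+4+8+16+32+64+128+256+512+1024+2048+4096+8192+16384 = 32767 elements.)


Insertion cost: 24081 (one per element)
Resizes occur just before inserting elements 2, 3, 5, 9, ...
Elements copied at each resize: 1 + 2 + 4 + 8 + 16 + 32 + 64 + 128 + 256 + 512 + 1024 + 2048 + 4096 + 8192 + 16384
Sum of copies = 32767 (geometric series: 2^k - 1)
Total = 24081 + 32767 = 56848


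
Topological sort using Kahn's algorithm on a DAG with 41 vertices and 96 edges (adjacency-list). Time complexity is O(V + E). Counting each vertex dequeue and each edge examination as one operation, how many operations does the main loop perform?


Kahn's algorithm:
  1. Compute in-degrees: O(V + E)
  2. Process queue: each vertex dequeued once (O(V))
     each edge examined once (O(E))
Total = V + E = 41 + 96 = 137


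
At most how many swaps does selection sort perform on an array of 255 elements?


Each of the 254 passes places one element in its final position.
Pass 1: swap minimum into position 0
Pass 2: swap minimum of remaining into position 1
...
Pass 254: last two elements, one swap
Maximum swaps = 255 - 1 = 254


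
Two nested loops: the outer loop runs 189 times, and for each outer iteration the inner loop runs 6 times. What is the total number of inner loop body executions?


Outer loop: 189 iterations
Inner loop: 6 iterations per outer iteration
Total = 189 * 6 = 1134


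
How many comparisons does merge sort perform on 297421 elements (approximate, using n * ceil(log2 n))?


Recursion depth: ceil(log2(297421)) = 19
Each recursion level merges n = 297421 elements
Total = 297421 * 19 = 5650999


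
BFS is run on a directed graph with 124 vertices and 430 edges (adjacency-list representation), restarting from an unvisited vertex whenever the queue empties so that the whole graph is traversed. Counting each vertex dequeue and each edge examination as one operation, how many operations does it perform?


A full BFS traversal dequeues each vertex exactly once and examines each directed edge exactly once.
V = 124 (vertex processing cost)
E = 430 (edge examination cost)
Total operations proportional to V + E = 124 + 430 = 554


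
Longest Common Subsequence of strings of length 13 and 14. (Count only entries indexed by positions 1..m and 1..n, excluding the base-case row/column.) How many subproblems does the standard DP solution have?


DP table indexed by positions in both strings.
First string: 13 positions
Second string: 14 positions
Total = 13 * 14 = 182


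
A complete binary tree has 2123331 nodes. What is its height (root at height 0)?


In a complete binary tree, level k holds nodes 2^k .. 2^(k+1)-1 (1-indexed).
Height = floor(log2(n)) = floor(log2(2123331)) = 21
Check: 2^21 = 2097152 <= 2123331 < 4194304 = 2^22


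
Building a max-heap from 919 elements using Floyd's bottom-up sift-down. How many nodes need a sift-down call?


In a heap of 919 elements (0-indexed array):
  Last element index: 918
  Parent of last element: floor((918 - 1) / 2) = 458
  Internal nodes: indices 0 to 458
  Count = floor(919/2) = 459


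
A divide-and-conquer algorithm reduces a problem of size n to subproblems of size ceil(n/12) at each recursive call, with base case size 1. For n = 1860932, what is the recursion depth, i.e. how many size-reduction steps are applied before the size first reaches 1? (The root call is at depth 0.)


Each step divides the size by 12 (rounding up); after k steps the size is ceil(n/12^k), which equals 1 exactly when 12^k >= n.
So the depth is the smallest k with 12^k >= 1860932, i.e. ceil(log_12(1860932)).
12^5 = 248832 < 1860932 <= 2985984 = 12^6
Recursion depth = 6


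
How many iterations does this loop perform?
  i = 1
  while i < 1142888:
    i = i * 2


The loop variable doubles each iteration:
i = 1 -> 2 -> 4 -> 8 -> 16 -> 32 -> 64 -> 128 -> 256 -> 512 -> 1024 -> 2048 -> 4096 -> 8192 -> 16384 -> 32768 -> 65536 -> 131072 -> 262144 -> 524288 -> 1048576 -> 2097152 (stop, 2097152 >= 1142888)
Number of doublings = ceil(log2(1142888)) = 21


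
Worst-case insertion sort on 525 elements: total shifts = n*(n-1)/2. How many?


Sum of shifts = 1 + 2 + 3 + ... + 524
= 525 * 524 / 2
= 275100 / 2
= 137550


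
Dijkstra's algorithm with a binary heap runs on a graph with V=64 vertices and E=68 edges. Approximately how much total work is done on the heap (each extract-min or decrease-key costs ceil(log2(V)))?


Dijkstra with a binary heap: each vertex is extracted once, each edge may relax once.
Each heap operation costs O(log V).
V + E = 64 + 68 = 132
ceil(log2(64)) = 6 (since 2^5 = 32 < 64 <= 64 = 2^6)
Total heap work = (V+E) * ceil(log2(V)) = 132 * 6 = 792


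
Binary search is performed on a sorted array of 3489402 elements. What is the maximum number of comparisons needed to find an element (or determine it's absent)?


Binary search halves the search space each comparison:
  Step 1: search space = 3489402 -> 1744701
  Step 2: search space = 1744701 -> 872350
  Step 3: search space = 872350 -> 436175
  Step 4: search space = 436175 -> 218087
  Step 5: search space = 218087 -> 109043
  Step 6: search space = 109043 -> 54521
  Step 7: search space = 54521 -> 27260
  Step 8: search space = 27260 -> 13630
  Step 9: search space = 13630 -> 6815
  Step 10: search space = 6815 -> 3407
  Step 11: search space = 3407 -> 1703
  Step 12: search space = 1703 -> 851
  Step 13: search space = 851 -> 425
  Step 14: search space = 425 -> 212
  Step 15: search space = 212 -> 106
  Step 16: search space = 106 -> 53
  Step 17: search space = 53 -> 26
  Step 18: search space = 26 -> 13
  Step 19: search space = 13 -> 6
  Step 20: search space = 6 -> 3
  Step 21: search space = 3 -> 1
  Step 22: search space = 1 (final check)
Maximum comparisons = floor(log2(3489402)) + 1 = 21 + 1 = 22


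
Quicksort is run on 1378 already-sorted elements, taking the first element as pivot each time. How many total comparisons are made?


Sum of comparisons per partition:
1377 + 1376 + ... + 1 + 0
= 1378 * (1378 - 1) / 2
= 1378 * 1377 / 2
= 948753


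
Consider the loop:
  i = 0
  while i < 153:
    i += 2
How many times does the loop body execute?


Starting at i = 0, each iteration adds 2.
Iterations until i >= 153:
  Iteration 1: i = 0 -> i = 2
  Iteration 2: i = 2 -> i = 4
  Iteration 3: i = 4 -> i = 6
  Iteration 4: i = 6 -> i = 8
  Iteration 5: i = 8 -> i = 10
  Iteration 6: i = 10 -> i = 12
  Iteration 7: i = 12 -> i = 14
  Iteration 8: i = 14 -> i = 16
  ... continuing ...
Total iterations = ceil(153/2) = 77


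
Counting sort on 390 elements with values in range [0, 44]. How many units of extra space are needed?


Output array size: 390 (to store sorted result)
Count array size: 45 (one slot per possible value, range 0 to 44)
Total extra space = 390 + 45 = 435


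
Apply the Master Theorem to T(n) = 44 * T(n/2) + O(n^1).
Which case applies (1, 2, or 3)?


The Master Theorem: T(n) = a*T(n/b) + O(n^c)
  a = 44, b = 2, c = 1
log_b(a) = log_2(44) ~ 5.459
Compare b^c with a: 2^1 = 2 < 44, so c < log_b(a).
Since c < log_b(a), Case 1 applies.
T(n) = O(n^(log_2 44)) ~ O(n^5.459)
Master Theorem case = 1


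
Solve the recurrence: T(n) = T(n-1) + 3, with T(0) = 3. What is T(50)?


Unrolling the recurrence:
T(50) = T(49) + 3
       = T(48) + 3 + 3
       = T(47) + 3*3
       ...
       = T(0) + 3*50
       = 3 + 150 = 153


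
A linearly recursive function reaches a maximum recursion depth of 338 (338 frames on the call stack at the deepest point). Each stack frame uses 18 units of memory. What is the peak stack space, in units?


Maximum recursion depth = 338 frames
Memory per frame = 18 units
Total stack space = depth * frame_size
= 338 * 18 = 6084


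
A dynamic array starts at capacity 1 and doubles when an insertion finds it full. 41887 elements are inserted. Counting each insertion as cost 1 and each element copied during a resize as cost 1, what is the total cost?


n = 41887
Insertion costs: 41887
Resizes copy 1, 2, 4, ... up to the largest power of 2 that is <= n-1 = 41886, i.e. 32768.
Copy costs = 1 + 2 + 4 + 8 + 16 + 32 + 64 + 128 + 256 + 512 + 1024 + 2048 + 4096 + 8192 + 16384 + 32768 = 65535
Total = 41887 + 65535 = 107422


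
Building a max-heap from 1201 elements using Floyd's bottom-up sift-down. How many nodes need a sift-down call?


In a heap of 1201 elements (0-indexed array):
  Last element index: 1200
  Parent of last element: floor((1200 - 1) / 2) = 599
  Internal nodes: indices 0 to 599
  Count = floor(1201/2) = 600


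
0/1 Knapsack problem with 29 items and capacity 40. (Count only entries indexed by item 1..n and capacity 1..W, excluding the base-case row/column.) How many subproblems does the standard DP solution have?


The DP table is indexed by (item, capacity).
Rows: 29 items
Columns: 40 capacity values (1 to W)
Total subproblems = 29 * 40 = 1160


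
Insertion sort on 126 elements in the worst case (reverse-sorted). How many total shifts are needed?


In the worst case (reverse-sorted), each element shifts past all previous:
  Element 1: 1 shifts
  Element 2: 2 shifts
  Element 3: 3 shifts
  Element 4: 4 shifts
  Element 5: 5 shifts
  ...
  Element 125: 125 shifts
Total = 1 + 2 + ... + 125
= 126*(126-1)/2 = 7875


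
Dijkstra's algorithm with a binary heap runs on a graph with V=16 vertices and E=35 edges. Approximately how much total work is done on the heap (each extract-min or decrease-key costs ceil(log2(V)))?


Dijkstra with a binary heap: each vertex is extracted once, each edge may relax once.
Each heap operation costs O(log V).
V + E = 16 + 35 = 51
ceil(log2(16)) = 4 (since 2^3 = 8 < 16 <= 16 = 2^4)
Total heap work = (V+E) * ceil(log2(V)) = 51 * 4 = 204


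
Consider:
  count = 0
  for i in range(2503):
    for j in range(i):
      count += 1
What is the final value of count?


For each i, the inner loop runs i times:
  i=0: inner runs 0 times
  i=1: inner runs 1 time
  i=2: inner runs 2 times
  i=3: inner runs 3 times
  i=4: inner runs 4 times
  i=5: inner runs 5 times
  i=6: inner runs 6 times
  i=7: inner runs 7 times
  ...
Total = 0 + 1 + 2 + ... + 2502 = 2503*(2503-1)/2 = 3131253


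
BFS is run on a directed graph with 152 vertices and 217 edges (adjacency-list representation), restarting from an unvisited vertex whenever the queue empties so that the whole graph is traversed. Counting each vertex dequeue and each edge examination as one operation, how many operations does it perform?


A full BFS traversal dequeues each vertex exactly once and examines each directed edge exactly once.
V = 152 (vertex processing cost)
E = 217 (edge examination cost)
Total operations proportional to V + E = 152 + 217 = 369


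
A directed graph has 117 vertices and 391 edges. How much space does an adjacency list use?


Adjacency list: one list head per vertex + one entry per edge
Vertex heads: 117
Edge entries: 391
Total = 117 + 391 = 508


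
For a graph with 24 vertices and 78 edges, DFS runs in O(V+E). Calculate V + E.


A full DFS traversal visits each vertex once and examines each edge once.
V = 24
E = 78
Sum = 24 + 78 = 102


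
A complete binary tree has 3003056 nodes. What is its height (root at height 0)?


In a complete binary tree, level k holds nodes 2^k .. 2^(k+1)-1 (1-indexed).
Height = floor(log2(n)) = floor(log2(3003056)) = 21
Check: 2^21 = 2097152 <= 3003056 < 4194304 = 2^22


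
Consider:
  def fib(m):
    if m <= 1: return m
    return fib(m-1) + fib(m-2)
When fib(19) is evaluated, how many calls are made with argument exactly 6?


Let N(m) = number of times fib(m) is called while evaluating fib(19).
N(19) = 1 (the initial call).
N(18) = 1 (only fib(19) calls it).
For 1 <= m <= 17: fib(m) is called by fib(m+1) and fib(m+2), so
  N(m) = N(m+1) + N(m+2).
fib(0) is called only by fib(2), so N(0) = N(2).
Walk down from m=19:
  N(19)=1, N(18)=1, N(17)=2, N(16)=3, N(15)=5, N(14)=8, N(13)=13, N(12)=21, N(11)=34, N(10)=55, N(9)=89, N(8)=144, N(7)=233, N(6)=377
N(6) = 377


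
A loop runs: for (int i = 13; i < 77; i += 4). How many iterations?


Loop starts at i = 13, increments by 4, stops when i >= 77.
Number of iterations = ceil((77 - 13) / 4)
= ceil(64 / 4)
= 16


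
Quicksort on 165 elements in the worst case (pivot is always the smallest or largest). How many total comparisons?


In the worst case, each partition step picks the worst pivot:
  Partition 1: 164 comparisons (n-1 elements to compare)
  Partition 2: 163 comparisons
  Partition 3: 162 comparisons
  Partition 4: 161 comparisons
  Partition 5: 160 comparisons
  ...
  Last partition: 0 comparisons
Total = (n-1) + (n-2) + ... + 1 + 0 = n*(n-1)/2
= 165*164/2 = 13530


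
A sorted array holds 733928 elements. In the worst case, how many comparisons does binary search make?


Halving sequence: 733928 -> 366964 -> 183482 -> 91741 -> 45870 -> 22935 -> 11467 -> 5733 -> 2866 -> 1433 -> 716 -> 358 -> 179 -> 89 -> 44 -> 22 -> 11 -> 5 -> 2 -> 1
Number of halvings = 19
Max comparisons = 19 + 1 = 20


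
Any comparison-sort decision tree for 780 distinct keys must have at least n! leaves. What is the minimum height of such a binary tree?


A binary decision tree of height h has at most 2^h leaves and needs at least n! of them, so h >= ceil(log2(n!)).
780! is far too large to multiply out, so use Stirling's series:
  ln(n!) ~ n ln n - n + (1/2) ln(2 pi n) + 1/(12n)  (error below 1/(360 n^3), negligible here)
  ln(780) = 6.6592939
  n ln n = 780 * 6.6592939 = 5194.2492
  (1/2) ln(2 pi * 780) = (1/2) ln(4900.8845) = 4.2486
  1/(12*780) = 0.0001
  ln(780!) ~ 5194.2492 - 780 + 4.2486 + 0.0001 = 4418.4979
Convert to base 2: log2(780!) = 4418.4979 / ln 2 = 4418.4979 / 0.69314718 = 6374.5450
ceil(6374.5450) = 6375


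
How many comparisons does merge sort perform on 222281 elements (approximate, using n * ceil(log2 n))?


Recursion depth: ceil(log2(222281)) = 18
Each recursion level merges n = 222281 elements
Total = 222281 * 18 = 4001058


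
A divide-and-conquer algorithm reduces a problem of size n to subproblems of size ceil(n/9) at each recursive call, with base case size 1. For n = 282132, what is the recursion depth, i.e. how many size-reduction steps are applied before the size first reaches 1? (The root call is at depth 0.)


Each step divides the size by 9 (rounding up); after k steps the size is ceil(n/9^k), which equals 1 exactly when 9^k >= n.
So the depth is the smallest k with 9^k >= 282132, i.e. ceil(log_9(282132)).
9^5 = 59049 < 282132 <= 531441 = 9^6
Recursion depth = 6


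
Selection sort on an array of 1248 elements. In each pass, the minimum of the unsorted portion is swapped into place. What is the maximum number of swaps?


Selection sort performs one swap per pass:
  Pass 1: find min in positions 0 to 1247, swap with position 0
  Pass 2: find min in positions 1 to 1247, swap with position 1
  Pass 3: find min in positions 2 to 1247, swap with position 2
  Pass 4: find min in positions 3 to 1247, swap with position 3
  Pass 5: find min in positions 4 to 1247, swap with position 4
  ... (1242 more passes)
Total passes (and swaps) = n - 1 = 1248 - 1 = 1247


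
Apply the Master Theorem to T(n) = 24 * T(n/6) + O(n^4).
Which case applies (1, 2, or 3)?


The Master Theorem: T(n) = a*T(n/b) + O(n^c)
  a = 24, b = 6, c = 4
log_b(a) = log_6(24) ~ 1.774
Compare b^c with a: 6^4 = 1296 > 24, so c > log_b(a).
Since c > log_b(a), Case 3 applies.
T(n) = O(n^4)
Master Theorem case = 3


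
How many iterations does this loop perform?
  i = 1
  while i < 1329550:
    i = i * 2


The loop variable doubles each iteration:
i = 1 -> 2 -> 4 -> 8 -> 16 -> 32 -> 64 -> 128 -> 256 -> 512 -> 1024 -> 2048 -> 4096 -> 8192 -> 16384 -> 32768 -> 65536 -> 131072 -> 262144 -> 524288 -> 1048576 -> 2097152 (stop, 2097152 >= 1329550)
Number of doublings = ceil(log2(1329550)) = 21


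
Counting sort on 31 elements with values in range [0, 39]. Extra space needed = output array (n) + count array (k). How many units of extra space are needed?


Output array size: 31 (to store sorted result)
Count array size: 40 (one slot per possible value, range 0 to 39)
Total extra space = 31 + 40 = 71


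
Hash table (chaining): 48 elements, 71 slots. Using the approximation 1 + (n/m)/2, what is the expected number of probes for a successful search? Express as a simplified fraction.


Computing expected probes:
alpha = 48/71
= 1 + alpha/2
= 1 + 48/(2*71)
= (2*71 + 48) / (2*71)
= 190/142 = 95/71


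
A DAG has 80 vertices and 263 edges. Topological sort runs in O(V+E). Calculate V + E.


V = 80 (vertex processing)
E = 263 (edge processing)
V + E = 80 + 263 = 343


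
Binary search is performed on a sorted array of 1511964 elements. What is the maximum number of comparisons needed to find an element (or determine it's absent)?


Binary search halves the search space each comparison:
  Step 1: search space = 1511964 -> 755982
  Step 2: search space = 755982 -> 377991
  Step 3: search space = 377991 -> 188995
  Step 4: search space = 188995 -> 94497
  Step 5: search space = 94497 -> 47248
  Step 6: search space = 47248 -> 23624
  Step 7: search space = 23624 -> 11812
  Step 8: search space = 11812 -> 5906
  Step 9: search space = 5906 -> 2953
  Step 10: search space = 2953 -> 1476
  Step 11: search space = 1476 -> 738
  Step 12: search space = 738 -> 369
  Step 13: search space = 369 -> 184
  Step 14: search space = 184 -> 92
  Step 15: search space = 92 -> 46
  Step 16: search space = 46 -> 23
  Step 17: search space = 23 -> 11
  Step 18: search space = 11 -> 5
  Step 19: search space = 5 -> 2
  Step 20: search space = 2 -> 1
  Step 21: search space = 1 (final check)
Maximum comparisons = floor(log2(1511964)) + 1 = 20 + 1 = 21


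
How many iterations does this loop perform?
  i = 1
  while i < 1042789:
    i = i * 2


The loop variable doubles each iteration:
i = 1 -> 2 -> 4 -> 8 -> 16 -> 32 -> 64 -> 128 -> 256 -> 512 -> 1024 -> 2048 -> 4096 -> 8192 -> 16384 -> 32768 -> 65536 -> 131072 -> 262144 -> 524288 -> 1048576 (stop, 1048576 >= 1042789)
Number of doublings = ceil(log2(1042789)) = 20


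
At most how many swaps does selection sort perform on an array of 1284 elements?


Each of the 1283 passes places one element in its final position.
Pass 1: swap minimum into position 0
Pass 2: swap minimum of remaining into position 1
...
Pass 1283: last two elements, one swap
Maximum swaps = 1284 - 1 = 1283


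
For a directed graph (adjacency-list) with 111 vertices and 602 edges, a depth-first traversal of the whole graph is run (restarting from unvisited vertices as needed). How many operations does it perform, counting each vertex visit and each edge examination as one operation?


A full DFS traversal visits each vertex once and examines each edge once.
V = 111
E = 602
Sum = 111 + 602 = 713


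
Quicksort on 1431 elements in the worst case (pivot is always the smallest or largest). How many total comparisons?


In the worst case, each partition step picks the worst pivot:
  Partition 1: 1430 comparisons (n-1 elements to compare)
  Partition 2: 1429 comparisons
  Partition 3: 1428 comparisons
  Partition 4: 1427 comparisons
  Partition 5: 1426 comparisons
  ...
  Last partition: 0 comparisons
Total = (n-1) + (n-2) + ... + 1 + 0 = n*(n-1)/2
= 1431*1430/2 = 1023165


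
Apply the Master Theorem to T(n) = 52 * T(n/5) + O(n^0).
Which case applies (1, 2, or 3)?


The Master Theorem: T(n) = a*T(n/b) + O(n^c)
  a = 52, b = 5, c = 0
log_b(a) = log_5(52) ~ 2.455
Compare b^c with a: 5^0 = 1 < 52, so c < log_b(a).
Since c < log_b(a), Case 1 applies.
T(n) = O(n^(log_5 52)) ~ O(n^2.455)
Master Theorem case = 1


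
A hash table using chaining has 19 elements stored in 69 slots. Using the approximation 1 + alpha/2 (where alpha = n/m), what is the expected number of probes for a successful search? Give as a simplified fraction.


Load factor alpha = n/m = 19/69
Expected probes = 1 + alpha/2 = 1 + 19/(2*69)
= 1 + 19/138
= 138/138 + 19/138
= 157/138


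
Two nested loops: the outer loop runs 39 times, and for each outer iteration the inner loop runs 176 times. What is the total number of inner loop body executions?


Outer loop: 39 iterations
Inner loop: 176 iterations per outer iteration
Total = 39 * 176 = 6864


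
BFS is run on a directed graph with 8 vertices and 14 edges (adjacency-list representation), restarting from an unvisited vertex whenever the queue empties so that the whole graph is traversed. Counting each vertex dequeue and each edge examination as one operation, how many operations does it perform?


A full BFS traversal dequeues each vertex exactly once and examines each directed edge exactly once.
V = 8 (vertex processing cost)
E = 14 (edge examination cost)
Total operations proportional to V + E = 8 + 14 = 22


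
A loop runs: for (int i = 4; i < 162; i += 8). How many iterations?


Loop starts at i = 4, increments by 8, stops when i >= 162.
Number of iterations = ceil((162 - 4) / 8)
= ceil(158 / 8)
= 20


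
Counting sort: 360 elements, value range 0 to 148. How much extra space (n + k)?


n = 360 (output array)
k = 149 (count array for 149 distinct values)
Extra space = 360 + 149 = 509


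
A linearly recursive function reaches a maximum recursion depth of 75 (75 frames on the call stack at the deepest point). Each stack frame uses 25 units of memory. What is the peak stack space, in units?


Maximum recursion depth = 75 frames
Memory per frame = 25 units
Total stack space = depth * frame_size
= 75 * 25 = 1875


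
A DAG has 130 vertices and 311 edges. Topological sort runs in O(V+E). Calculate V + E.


V = 130 (vertex processing)
E = 311 (edge processing)
V + E = 130 + 311 = 441


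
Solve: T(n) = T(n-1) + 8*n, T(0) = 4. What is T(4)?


Expanding the recurrence:
T(4) = T(3) + 8*4
       = T(2) + 8*3 + 8*4
       ...
       = T(0) + 8*(1 + 2 + ... + 4)
       = 4 + 8 * 4*5/2
       = 4 + 8 * 10
       = 4 + 80 = 84


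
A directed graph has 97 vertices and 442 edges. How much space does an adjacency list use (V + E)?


Adjacency list: one list head per vertex + one entry per edge
Vertex heads: 97
Edge entries: 442
Total = 97 + 442 = 539


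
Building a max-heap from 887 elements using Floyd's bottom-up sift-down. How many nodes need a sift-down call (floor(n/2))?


In a heap of 887 elements (0-indexed array):
  Last element index: 886
  Parent of last element: floor((886 - 1) / 2) = 442
  Internal nodes: indices 0 to 442
  Count = floor(887/2) = 443


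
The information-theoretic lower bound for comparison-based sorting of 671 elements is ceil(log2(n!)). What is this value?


A binary decision tree of height h has at most 2^h leaves and needs at least n! of them, so h >= ceil(log2(n!)).
671! is far too large to multiply out, so use Stirling's series:
  ln(n!) ~ n ln n - n + (1/2) ln(2 pi n) + 1/(12n)  (error below 1/(360 n^3), negligible here)
  ln(671) = 6.5087691
  n ln n = 671 * 6.5087691 = 4367.3841
  (1/2) ln(2 pi * 671) = (1/2) ln(4216.0173) = 4.1733
  1/(12*671) = 0.0001
  ln(671!) ~ 4367.3841 - 671 + 4.1733 + 0.0001 = 3700.5575
Convert to base 2: log2(671!) = 3700.5575 / ln 2 = 3700.5575 / 0.69314718 = 5338.7760
ceil(5338.7760) = 5339


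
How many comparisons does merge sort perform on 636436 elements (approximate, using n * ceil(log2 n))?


Recursion depth: ceil(log2(636436)) = 20
Each recursion level merges n = 636436 elements
Total = 636436 * 20 = 12728720


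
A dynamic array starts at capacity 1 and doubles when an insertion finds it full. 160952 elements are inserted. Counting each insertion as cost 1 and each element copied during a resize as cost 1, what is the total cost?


n = 160952
Insertion costs: 160952
Resizes copy 1, 2, 4, ... up to the largest power of 2 that is <= n-1 = 160951, i.e. 131072.
Copy costs = 1 + 2 + 4 + 8 + 16 + 32 + 64 + 128 + 256 + 512 + 1024 + 2048 + 4096 + 8192 + 16384 + 32768 + 65536 + 131072 = 262143
Total = 160952 + 262143 = 423095


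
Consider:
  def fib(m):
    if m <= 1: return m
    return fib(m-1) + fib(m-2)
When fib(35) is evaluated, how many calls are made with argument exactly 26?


Let N(m) = number of times fib(m) is called while evaluating fib(35).
N(35) = 1 (the initial call).
N(34) = 1 (only fib(35) calls it).
For 1 <= m <= 33: fib(m) is called by fib(m+1) and fib(m+2), so
  N(m) = N(m+1) + N(m+2).
fib(0) is called only by fib(2), so N(0) = N(2).
Walk down from m=35:
  N(35)=1, N(34)=1, N(33)=2, N(32)=3, N(31)=5, N(30)=8, N(29)=13, N(28)=21, N(27)=34, N(26)=55
N(26) = 55


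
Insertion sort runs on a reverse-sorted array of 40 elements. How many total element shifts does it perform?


Sum of shifts = 1 + 2 + 3 + ... + 39
= 40 * 39 / 2
= 1560 / 2
= 780


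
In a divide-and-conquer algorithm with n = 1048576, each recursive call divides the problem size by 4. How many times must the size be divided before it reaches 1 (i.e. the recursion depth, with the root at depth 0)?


Number of divisions = log_4(1048576)
Sizes: 1048576 -> 262144 -> 65536 -> 16384 -> 4096 -> 1024 -> 256 -> 64 -> 16 -> 4 -> 1 (10 divisions)
Recursion depth = 10


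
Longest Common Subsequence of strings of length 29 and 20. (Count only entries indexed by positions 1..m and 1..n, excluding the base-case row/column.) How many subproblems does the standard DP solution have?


DP table indexed by positions in both strings.
First string: 29 positions
Second string: 20 positions
Total = 29 * 20 = 580


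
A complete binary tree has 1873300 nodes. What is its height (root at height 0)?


In a complete binary tree, level k holds nodes 2^k .. 2^(k+1)-1 (1-indexed).
Height = floor(log2(n)) = floor(log2(1873300)) = 20
Check: 2^20 = 1048576 <= 1873300 < 2097152 = 2^21


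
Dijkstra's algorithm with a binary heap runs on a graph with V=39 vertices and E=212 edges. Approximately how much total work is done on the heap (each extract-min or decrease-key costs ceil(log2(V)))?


Dijkstra with a binary heap: each vertex is extracted once, each edge may relax once.
Each heap operation costs O(log V).
V + E = 39 + 212 = 251
ceil(log2(39)) = 6 (since 2^5 = 32 < 39 <= 64 = 2^6)
Total heap work = (V+E) * ceil(log2(V)) = 251 * 6 = 1506


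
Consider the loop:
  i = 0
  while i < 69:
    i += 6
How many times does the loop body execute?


Starting at i = 0, each iteration adds 6.
Iterations until i >= 69:
  Iteration 1: i = 0 -> i = 6
  Iteration 2: i = 6 -> i = 12
  Iteration 3: i = 12 -> i = 18
  Iteration 4: i = 18 -> i = 24
  Iteration 5: i = 24 -> i = 30
  Iteration 6: i = 30 -> i = 36
  Iteration 7: i = 36 -> i = 42
  Iteration 8: i = 42 -> i = 48
  ... continuing ...
Total iterations = ceil(69/6) = 12


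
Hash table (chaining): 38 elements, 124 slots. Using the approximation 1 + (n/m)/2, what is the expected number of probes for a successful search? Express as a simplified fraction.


Computing expected probes:
alpha = 38/124
= 1 + alpha/2
= 1 + 38/(2*124)
= (2*124 + 38) / (2*124)
= 286/248 = 143/124


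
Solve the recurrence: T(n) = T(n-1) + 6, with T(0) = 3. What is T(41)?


Unrolling the recurrence:
T(41) = T(40) + 6
       = T(39) + 6 + 6
       = T(38) + 6*3
       ...
       = T(0) + 6*41
       = 3 + 246 = 249


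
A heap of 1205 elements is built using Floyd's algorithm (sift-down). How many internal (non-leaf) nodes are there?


Leaf nodes occupy roughly half the array.
Sift-down is called for each internal node, starting from the last one.
Internal nodes = floor(n/2) = floor(1205/2) = 602


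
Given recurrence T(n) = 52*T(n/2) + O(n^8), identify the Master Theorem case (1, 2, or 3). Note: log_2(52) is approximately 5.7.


Master Theorem parameters: a=52, b=2, c=8
log_b(a) = 5.7
Compare b^c with a: 2^8 = 256 > 52, so c > log_b(a).
Comparing c=8 vs log_b(a)=5.7:
8 > 5.7 => Case 3
Result: T(n) = O(n^8)
Master Theorem case = 3


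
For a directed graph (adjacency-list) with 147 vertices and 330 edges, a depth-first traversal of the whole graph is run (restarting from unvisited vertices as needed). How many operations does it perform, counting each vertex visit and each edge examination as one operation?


A full DFS traversal visits each vertex once and examines each edge once.
V = 147
E = 330
Sum = 147 + 330 = 477


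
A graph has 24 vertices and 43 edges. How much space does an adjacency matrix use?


Adjacency matrix: V x V grid of entries
Space = V^2 = 24^2 = 24 * 24 = 576


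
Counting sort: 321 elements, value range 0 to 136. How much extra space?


n = 321 (output array)
k = 137 (count array for 137 distinct values)
Extra space = 321 + 137 = 458


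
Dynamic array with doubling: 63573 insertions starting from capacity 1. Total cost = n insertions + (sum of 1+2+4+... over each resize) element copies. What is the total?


n = 63573
Insertion costs: 63573
Resizes copy 1, 2, 4, ... up to the largest power of 2 that is <= n-1 = 63572, i.e. 32768.
Copy costs = 1 + 2 + 4 + 8 + 16 + 32 + 64 + 128 + 256 + 512 + 1024 + 2048 + 4096 + 8192 + 16384 + 32768 = 65535
Total = 63573 + 65535 = 129108


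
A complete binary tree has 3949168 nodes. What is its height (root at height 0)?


In a complete binary tree, level k holds nodes 2^k .. 2^(k+1)-1 (1-indexed).
Height = floor(log2(n)) = floor(log2(3949168)) = 21
Check: 2^21 = 2097152 <= 3949168 < 4194304 = 2^22


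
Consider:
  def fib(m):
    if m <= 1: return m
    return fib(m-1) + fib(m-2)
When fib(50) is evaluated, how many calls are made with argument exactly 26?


Let N(m) = number of times fib(m) is called while evaluating fib(50).
N(50) = 1 (the initial call).
N(49) = 1 (only fib(50) calls it).
For 1 <= m <= 48: fib(m) is called by fib(m+1) and fib(m+2), so
  N(m) = N(m+1) + N(m+2).
fib(0) is called only by fib(2), so N(0) = N(2).
Walk down from m=50:
  N(50)=1, N(49)=1, N(48)=2, N(47)=3, N(46)=5, N(45)=8, N(44)=13, N(43)=21, N(42)=34, N(41)=55, N(40)=89, N(39)=144, N(38)=233, N(37)=377, N(36)=610, N(35)=987, N(34)=1597, N(33)=2584, N(32)=4181, N(31)=6765, N(30)=10946, N(29)=17711, N(28)=28657, N(27)=46368, N(26)=75025
N(26) = 75025


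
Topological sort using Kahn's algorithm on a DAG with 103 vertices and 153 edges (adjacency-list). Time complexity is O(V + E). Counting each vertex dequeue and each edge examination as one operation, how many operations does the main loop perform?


Kahn's algorithm:
  1. Compute in-degrees: O(V + E)
  2. Process queue: each vertex dequeued once (O(V))
     each edge examined once (O(E))
Total = V + E = 103 + 153 = 256


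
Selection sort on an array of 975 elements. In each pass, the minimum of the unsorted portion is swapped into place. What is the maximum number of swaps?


Selection sort performs one swap per pass:
  Pass 1: find min in positions 0 to 974, swap with position 0
  Pass 2: find min in positions 1 to 974, swap with position 1
  Pass 3: find min in positions 2 to 974, swap with position 2
  Pass 4: find min in positions 3 to 974, swap with position 3
  Pass 5: find min in positions 4 to 974, swap with position 4
  ... (969 more passes)
Total passes (and swaps) = n - 1 = 975 - 1 = 974


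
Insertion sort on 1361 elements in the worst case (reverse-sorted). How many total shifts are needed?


In the worst case (reverse-sorted), each element shifts past all previous:
  Element 1: 1 shifts
  Element 2: 2 shifts
  Element 3: 3 shifts
  Element 4: 4 shifts
  Element 5: 5 shifts
  ...
  Element 1360: 1360 shifts
Total = 1 + 2 + ... + 1360
= 1361*(1361-1)/2 = 925480


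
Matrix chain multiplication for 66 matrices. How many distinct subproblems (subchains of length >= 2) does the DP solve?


Subproblems are indexed by (i, j) where i < j.
Number of such pairs = n*(n-1)/2
= 66 * 65 / 2
= 2145
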